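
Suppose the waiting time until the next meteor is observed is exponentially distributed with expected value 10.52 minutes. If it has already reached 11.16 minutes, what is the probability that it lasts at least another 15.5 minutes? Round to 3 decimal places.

The rate is λ = 1/10.52 = 0.095057 per minute.
P(X > s+t | X > s) = e^(−λ(s+t))/e^(−λs) = e^(−λt), independent of s = 11.16.
P(X > 15.5) = e^(−1.4734) ≈ 0.229.

0.229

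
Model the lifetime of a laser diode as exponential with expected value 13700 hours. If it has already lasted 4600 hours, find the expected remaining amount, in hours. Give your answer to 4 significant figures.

The rate is λ = 1/13700 = 0.0000729927 per hour.
By memorylessness, the remaining amount past any threshold is again Exp(λ) with mean 1/λ = 13700 hours.

13700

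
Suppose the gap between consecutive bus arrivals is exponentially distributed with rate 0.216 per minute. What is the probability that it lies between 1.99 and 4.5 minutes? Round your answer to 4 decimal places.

P(1.99 < X < 4.5) = e^(−λ·1.99) − e^(−λ·4.5) = 0.65061 − 0.37833 ≈ 0.2723.

0.2723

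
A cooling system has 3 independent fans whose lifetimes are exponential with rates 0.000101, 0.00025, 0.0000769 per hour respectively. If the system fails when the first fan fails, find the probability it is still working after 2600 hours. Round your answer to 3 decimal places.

0.329

The time to first failure is exponential with rate Σλ = 0.000101 + 0.00025 + 0.0000769 = 0.0004279.
P(min > 2600) = e^(−0.0004279·2600) = e^(−1.1125) ≈ 0.329.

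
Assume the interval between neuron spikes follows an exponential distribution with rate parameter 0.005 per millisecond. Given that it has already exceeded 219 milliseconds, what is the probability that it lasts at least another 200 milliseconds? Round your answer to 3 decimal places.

0.368

By the memoryless property, P(X > 219+200 | X > 219) = P(X > 200).
P(X > 200) = e^(−1) ≈ 0.368.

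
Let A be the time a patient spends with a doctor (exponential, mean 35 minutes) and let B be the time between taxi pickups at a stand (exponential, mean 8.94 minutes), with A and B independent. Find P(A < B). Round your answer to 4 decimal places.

0.2035

λ_1 = 1/35 = 0.0285714, λ_2 = 1/8.94 = 0.111857.
For independent exponentials, P(A < B) = λ_1/(λ_1+λ_2) = 0.0285714/0.140428 ≈ 0.2035.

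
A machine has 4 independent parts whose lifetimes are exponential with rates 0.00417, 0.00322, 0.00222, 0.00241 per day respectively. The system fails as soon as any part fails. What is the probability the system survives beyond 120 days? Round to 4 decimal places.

0.2364

The time to first failure is exponential with rate Σλ = 0.00417 + 0.00322 + 0.00222 + 0.00241 = 0.01202.
P(min > 120) = e^(−0.01202·120) = e^(−1.4424) ≈ 0.2364.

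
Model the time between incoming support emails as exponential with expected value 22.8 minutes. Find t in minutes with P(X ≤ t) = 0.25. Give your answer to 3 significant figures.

6.56

The rate is λ = 1/22.8 = 0.0438596 per minute.
Set 1 − e^(−λt) = 0.25, so t = −ln(0.75)/λ = 0.28768/0.0438596 ≈ 6.55915 minutes.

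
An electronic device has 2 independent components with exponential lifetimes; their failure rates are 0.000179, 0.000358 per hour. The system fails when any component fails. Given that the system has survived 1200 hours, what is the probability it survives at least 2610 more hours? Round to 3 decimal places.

0.246

Time to first failure ~ Exp(Σλ) with Σλ = 0.000537.
By memorylessness, P(T > 1200+2610 | T > 1200) = P(T > 2610) = e^(−0.000537·2610) ≈ 0.246.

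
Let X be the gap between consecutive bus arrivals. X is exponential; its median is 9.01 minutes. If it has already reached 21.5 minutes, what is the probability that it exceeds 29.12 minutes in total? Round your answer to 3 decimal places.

For an exponential, median = ln(2)/λ, so λ = ln 2 / 9.01 = 0.0769309 per minute.
By the memoryless property, P(X > 21.5+7.62 | X > 21.5) = P(X > 7.62).
P(X > 7.62) = e^(−0.58621) ≈ 0.556.

0.556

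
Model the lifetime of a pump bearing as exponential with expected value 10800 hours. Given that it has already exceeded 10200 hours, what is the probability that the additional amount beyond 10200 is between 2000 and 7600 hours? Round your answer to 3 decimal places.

0.336

The rate is λ = 1/10800 = 0.0000925926 per hour.
Memoryless: the residual past 10200 is again Exp(λ).
P(2000 < residual < 7600) = e^(−λ·2000) − e^(−λ·7600) = 0.83095 − 0.49475 ≈ 0.336.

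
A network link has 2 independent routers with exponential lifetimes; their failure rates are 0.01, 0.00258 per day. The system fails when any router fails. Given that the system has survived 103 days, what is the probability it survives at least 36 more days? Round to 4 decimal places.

Time to first failure ~ Exp(Σλ) with Σλ = 0.01258.
By memorylessness, P(T > 103+36 | T > 103) = P(T > 36) = e^(−0.01258·36) ≈ 0.6358.

0.6358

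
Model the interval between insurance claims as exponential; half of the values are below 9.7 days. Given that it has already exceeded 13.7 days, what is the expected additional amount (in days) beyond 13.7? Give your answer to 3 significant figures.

14.0

For an exponential, median = ln(2)/λ, so λ = ln 2 / 9.7 = 0.0714585 per day.
By memorylessness, the remaining amount past any threshold is again Exp(λ) with mean 1/λ = 13.9941 days.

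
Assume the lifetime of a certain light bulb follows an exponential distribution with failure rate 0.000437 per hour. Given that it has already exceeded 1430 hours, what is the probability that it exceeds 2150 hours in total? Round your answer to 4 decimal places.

By the memoryless property, P(X > 1430+720 | X > 1430) = P(X > 720).
P(X > 720) = e^(−0.31464) ≈ 0.7301.

0.7301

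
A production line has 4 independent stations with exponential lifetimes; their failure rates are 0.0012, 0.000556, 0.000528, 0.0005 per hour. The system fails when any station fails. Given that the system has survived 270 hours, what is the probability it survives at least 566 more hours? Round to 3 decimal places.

Time to first failure ~ Exp(Σλ) with Σλ = 0.002784.
By memorylessness, P(T > 270+566 | T > 270) = P(T > 566) = e^(−0.002784·566) ≈ 0.207.

0.207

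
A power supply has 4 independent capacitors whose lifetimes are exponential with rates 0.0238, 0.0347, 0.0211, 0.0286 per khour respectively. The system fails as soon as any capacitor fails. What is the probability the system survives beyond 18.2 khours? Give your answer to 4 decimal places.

The time to first failure is exponential with rate Σλ = 0.0238 + 0.0347 + 0.0211 + 0.0286 = 0.1082.
P(min > 18.2) = e^(−0.1082·18.2) = e^(−1.9692) ≈ 0.1396.

0.1396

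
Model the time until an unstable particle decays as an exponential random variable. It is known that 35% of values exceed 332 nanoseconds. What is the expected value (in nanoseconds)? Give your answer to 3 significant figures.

316

e^(−λ·332) = 0.35 ⇒ λ = −ln(0.35)/332 = 0.00316211.
Mean = 1/λ = 316.244 nanoseconds.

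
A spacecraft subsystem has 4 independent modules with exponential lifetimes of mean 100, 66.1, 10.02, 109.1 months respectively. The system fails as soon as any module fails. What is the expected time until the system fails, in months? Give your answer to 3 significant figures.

7.46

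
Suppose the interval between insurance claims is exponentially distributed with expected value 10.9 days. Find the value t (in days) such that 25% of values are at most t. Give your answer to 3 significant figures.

3.14

The rate is λ = 1/10.9 = 0.0917431 per day.
Set 1 − e^(−λt) = 0.25, so t = −ln(0.75)/λ = 0.28768/0.0917431 ≈ 3.13573 days.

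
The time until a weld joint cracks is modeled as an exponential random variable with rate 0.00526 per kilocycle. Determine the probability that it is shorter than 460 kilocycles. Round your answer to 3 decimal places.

0.911

P(X ≤ 460) = 1 − e^(−λ·460) = 1 − e^(−2.4196) ≈ 0.911.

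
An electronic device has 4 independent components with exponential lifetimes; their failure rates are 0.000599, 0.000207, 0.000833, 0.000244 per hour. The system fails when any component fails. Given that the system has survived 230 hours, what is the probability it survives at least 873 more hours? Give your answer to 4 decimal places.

0.1932

Time to first failure ~ Exp(Σλ) with Σλ = 0.001883.
By memorylessness, P(T > 230+873 | T > 230) = P(T > 873) = e^(−0.001883·873) ≈ 0.1932.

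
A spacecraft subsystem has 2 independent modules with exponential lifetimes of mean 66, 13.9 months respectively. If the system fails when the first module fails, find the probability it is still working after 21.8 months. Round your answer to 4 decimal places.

0.1498

The first failure time is exponential with rate Σλ_i = 1/66 + 1/13.9 = 0.087094 per month.
P(min > 21.8) = e^(−0.087094·21.8) = e^(−1.8986) ≈ 0.1498.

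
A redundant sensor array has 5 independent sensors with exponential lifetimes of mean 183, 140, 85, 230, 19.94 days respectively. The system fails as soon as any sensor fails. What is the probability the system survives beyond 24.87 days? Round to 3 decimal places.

The first failure time is exponential with rate Σλ_i = 1/183 + 1/140 + 1/85 + 1/230 + 1/19.94 = 0.0788703 per day.
P(min > 24.87) = e^(−0.0788703·24.87) = e^(−1.9615) ≈ 0.141.

0.141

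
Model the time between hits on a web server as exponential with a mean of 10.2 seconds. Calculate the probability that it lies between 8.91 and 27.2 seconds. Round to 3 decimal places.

0.348

The rate is λ = 1/10.2 = 0.0980392 per second.
P(8.91 < X < 27.2) = e^(−λ·8.91) − e^(−λ·27.2) = 0.41748 − 0.06948 ≈ 0.348.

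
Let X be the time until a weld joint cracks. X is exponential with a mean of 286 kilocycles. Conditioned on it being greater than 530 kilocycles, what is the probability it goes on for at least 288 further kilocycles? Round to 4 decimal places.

The rate is λ = 1/286 = 0.0034965 per kilocycle.
The exponential is memoryless, so the remaining time is again Exp(λ): the condition X > 530 is irrelevant.
P(X > 288) = e^(−1.007) ≈ 0.3653.

0.3653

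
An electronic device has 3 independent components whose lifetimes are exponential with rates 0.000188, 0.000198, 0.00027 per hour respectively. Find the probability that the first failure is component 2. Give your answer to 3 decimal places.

0.302

The time to first failure is exponential with rate Σλ = 0.000188 + 0.000198 + 0.00027 = 0.000656.
P(component 2 first) = λ_2/Σλ = 0.000198/0.000656 ≈ 0.302.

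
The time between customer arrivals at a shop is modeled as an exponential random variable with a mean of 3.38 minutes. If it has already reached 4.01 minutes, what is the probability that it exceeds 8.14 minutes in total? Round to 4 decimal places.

0.2947

The rate is λ = 1/3.38 = 0.295858 per minute.
The exponential is memoryless, so the remaining time is again Exp(λ): the condition X > 4.01 is irrelevant.
P(X > 4.13) = e^(−1.2219) ≈ 0.2947.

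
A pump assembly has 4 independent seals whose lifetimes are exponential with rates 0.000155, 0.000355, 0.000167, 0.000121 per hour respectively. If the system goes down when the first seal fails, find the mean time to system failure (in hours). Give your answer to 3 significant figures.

The time to first failure is exponential with rate Σλ = 0.000155 + 0.000355 + 0.000167 + 0.000121 = 0.000798.
E[min] = 1/Σλ = 1/0.000798 = 1253.13 hours.

1250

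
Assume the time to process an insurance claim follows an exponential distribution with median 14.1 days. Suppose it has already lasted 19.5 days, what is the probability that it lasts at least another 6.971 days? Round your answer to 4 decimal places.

For an exponential, median = ln(2)/λ, so λ = ln 2 / 14.1 = 0.0491594 per day.
The exponential is memoryless, so the remaining time is again Exp(λ): the condition X > 19.5 is irrelevant.
P(X > 6.971) = e^(−0.34269) ≈ 0.7099.

0.7099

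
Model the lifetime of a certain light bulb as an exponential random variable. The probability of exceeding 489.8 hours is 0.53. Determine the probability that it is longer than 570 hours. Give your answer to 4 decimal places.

0.4777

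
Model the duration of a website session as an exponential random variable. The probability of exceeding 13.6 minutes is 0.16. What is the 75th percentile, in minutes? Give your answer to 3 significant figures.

e^(−λ·13.6) = 0.16 ⇒ λ = −ln(0.16)/13.6 = 0.134749.
75th percentile: 1 − e^(−λt) = 0.75, t = −ln(0.25)/λ = 10.288 minutes.

10.3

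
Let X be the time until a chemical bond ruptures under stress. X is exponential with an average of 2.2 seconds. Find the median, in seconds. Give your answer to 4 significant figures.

1.525

The rate is λ = 1/2.2 = 0.454545 per second.
Set 1 − e^(−λt) = 0.5, so t = −ln(0.5)/λ = 0.69315/0.454545 ≈ 1.52492 seconds.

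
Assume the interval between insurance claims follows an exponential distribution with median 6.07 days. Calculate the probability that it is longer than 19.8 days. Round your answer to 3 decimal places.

0.104

For an exponential, median = ln(2)/λ, so λ = ln 2 / 6.07 = 0.114192 per day.
P(X > 19.8) = e^(−λ·19.8) = e^(−2.261) ≈ 0.104.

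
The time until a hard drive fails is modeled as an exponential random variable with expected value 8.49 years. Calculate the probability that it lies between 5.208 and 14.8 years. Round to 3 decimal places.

The rate is λ = 1/8.49 = 0.117786 per year.
P(5.208 < X < 14.8) = e^(−λ·5.208) − e^(−λ·14.8) = 0.54149 − 0.17495 ≈ 0.367.

0.367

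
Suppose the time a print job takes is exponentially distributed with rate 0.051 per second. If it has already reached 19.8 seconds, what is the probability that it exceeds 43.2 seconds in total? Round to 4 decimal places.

0.3032

P(X > s+t | X > s) = e^(−λ(s+t))/e^(−λs) = e^(−λt), independent of s = 19.8.
P(X > 23.4) = e^(−1.1934) ≈ 0.3032.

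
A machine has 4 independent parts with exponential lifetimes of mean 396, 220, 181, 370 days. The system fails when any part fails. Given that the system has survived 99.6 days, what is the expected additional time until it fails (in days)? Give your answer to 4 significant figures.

65.37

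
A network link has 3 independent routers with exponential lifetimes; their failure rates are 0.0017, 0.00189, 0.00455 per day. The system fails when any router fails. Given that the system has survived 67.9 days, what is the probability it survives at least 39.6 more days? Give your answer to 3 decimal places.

0.724

Time to first failure ~ Exp(Σλ) with Σλ = 0.00814.
By memorylessness, P(T > 67.9+39.6 | T > 67.9) = P(T > 39.6) = e^(−0.00814·39.6) ≈ 0.724.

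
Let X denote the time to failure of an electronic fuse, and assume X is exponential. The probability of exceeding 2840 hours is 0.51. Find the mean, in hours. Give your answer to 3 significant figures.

4220

e^(−λ·2840) = 0.51 ⇒ λ = −ln(0.51)/2840 = 0.000237093.
Mean = 1/λ = 4217.75 hours.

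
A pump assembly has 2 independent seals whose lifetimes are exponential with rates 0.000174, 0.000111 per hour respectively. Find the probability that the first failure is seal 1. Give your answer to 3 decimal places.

0.611

The time to first failure is exponential with rate Σλ = 0.000174 + 0.000111 = 0.000285.
P(seal 1 first) = λ_1/Σλ = 0.000174/0.000285 ≈ 0.611.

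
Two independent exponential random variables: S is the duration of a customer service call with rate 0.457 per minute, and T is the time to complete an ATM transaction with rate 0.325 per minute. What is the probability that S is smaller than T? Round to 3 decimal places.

0.584

λ_1 = 0.457, λ_2 = 0.325.
For independent exponentials, P(S < T) = λ_1/(λ_1+λ_2) = 0.457/0.782 ≈ 0.584.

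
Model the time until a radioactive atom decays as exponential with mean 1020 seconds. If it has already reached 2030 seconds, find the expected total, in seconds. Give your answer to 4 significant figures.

The rate is λ = 1/1020 = 0.000980392 per second.
By memorylessness, E[X | X > 2030] = 2030 + 1/λ = 2030 + 1020 = 3050 seconds.

3050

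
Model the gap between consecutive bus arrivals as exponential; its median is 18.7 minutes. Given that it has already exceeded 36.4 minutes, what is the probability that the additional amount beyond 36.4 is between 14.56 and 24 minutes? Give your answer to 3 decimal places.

For an exponential, median = ln(2)/λ, so λ = ln 2 / 18.7 = 0.0370667 per minute.
Memoryless: the residual past 36.4 is again Exp(λ).
P(14.56 < residual < 24) = e^(−λ·14.56) − e^(−λ·24) = 0.58293 − 0.41082 ≈ 0.172.

0.172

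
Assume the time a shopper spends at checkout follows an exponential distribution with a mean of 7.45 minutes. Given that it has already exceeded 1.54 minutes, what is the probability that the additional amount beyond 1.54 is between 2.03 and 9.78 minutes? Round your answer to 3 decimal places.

0.492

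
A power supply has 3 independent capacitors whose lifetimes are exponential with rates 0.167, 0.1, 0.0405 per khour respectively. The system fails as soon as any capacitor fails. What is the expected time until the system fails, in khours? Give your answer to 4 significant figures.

The time to first failure is exponential with rate Σλ = 0.167 + 0.1 + 0.0405 = 0.3075.
E[min] = 1/Σλ = 1/0.3075 = 3.25203 khours.

3.252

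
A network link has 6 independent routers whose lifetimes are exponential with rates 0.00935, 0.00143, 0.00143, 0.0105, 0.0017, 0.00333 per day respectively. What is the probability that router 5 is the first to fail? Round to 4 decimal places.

The time to first failure is exponential with rate Σλ = 0.00935 + 0.00143 + 0.00143 + 0.0105 + 0.0017 + 0.00333 = 0.02774.
P(router 5 first) = λ_5/Σλ = 0.0017/0.02774 ≈ 0.0613.

0.0613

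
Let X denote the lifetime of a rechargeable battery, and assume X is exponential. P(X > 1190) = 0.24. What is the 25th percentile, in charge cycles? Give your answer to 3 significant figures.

240

e^(−λ·1190) = 0.24 ⇒ λ = −ln(0.24)/1190 = 0.00119926.
25th percentile: 1 − e^(−λt) = 0.25, t = −ln(0.75)/λ = 239.883 charge cycles.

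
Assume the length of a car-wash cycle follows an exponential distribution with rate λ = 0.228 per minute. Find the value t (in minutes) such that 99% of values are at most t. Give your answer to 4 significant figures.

Set 1 − e^(−λt) = 0.99, so t = −ln(0.01)/λ = 4.6052/0.228 ≈ 20.1981 minutes.

20.20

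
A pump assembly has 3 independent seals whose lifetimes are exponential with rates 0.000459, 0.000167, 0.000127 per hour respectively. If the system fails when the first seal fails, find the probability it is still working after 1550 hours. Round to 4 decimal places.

The time to first failure is exponential with rate Σλ = 0.000459 + 0.000167 + 0.000127 = 0.000753.
P(min > 1550) = e^(−0.000753·1550) = e^(−1.1671) ≈ 0.3113.

0.3113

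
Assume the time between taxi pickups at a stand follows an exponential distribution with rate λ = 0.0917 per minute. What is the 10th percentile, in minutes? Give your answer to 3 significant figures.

1.15

Set 1 − e^(−λt) = 0.1, so t = −ln(0.9)/λ = 0.10536/0.0917 ≈ 1.14897 minutes.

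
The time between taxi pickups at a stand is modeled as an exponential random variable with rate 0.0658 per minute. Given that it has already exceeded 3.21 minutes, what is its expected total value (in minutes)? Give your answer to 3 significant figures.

18.4

By memorylessness, E[X | X > 3.21] = 3.21 + 1/λ = 3.21 + 15.1976 = 18.4076 minutes.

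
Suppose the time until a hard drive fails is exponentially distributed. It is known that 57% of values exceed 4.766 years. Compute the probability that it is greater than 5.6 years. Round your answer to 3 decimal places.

e^(−λ·4.766) = 0.57 ⇒ λ = −ln(0.57)/4.766 = 0.117944.
P(X > 5.6) = e^(−0.117944·5.6) = e^(−0.66048) ≈ 0.517.

0.517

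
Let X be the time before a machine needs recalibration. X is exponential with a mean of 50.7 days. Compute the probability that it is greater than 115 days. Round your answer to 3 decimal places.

0.103

The rate is λ = 1/50.7 = 0.0197239 per day.
P(X > 115) = e^(−λ·115) = e^(−2.2682) ≈ 0.103.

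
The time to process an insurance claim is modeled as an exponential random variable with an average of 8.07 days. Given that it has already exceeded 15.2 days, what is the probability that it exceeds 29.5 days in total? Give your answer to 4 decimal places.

The rate is λ = 1/8.07 = 0.123916 per day.
The exponential is memoryless, so the remaining time is again Exp(λ): the condition X > 15.2 is irrelevant.
P(X > 14.3) = e^(−1.772) ≈ 0.1700.

0.1700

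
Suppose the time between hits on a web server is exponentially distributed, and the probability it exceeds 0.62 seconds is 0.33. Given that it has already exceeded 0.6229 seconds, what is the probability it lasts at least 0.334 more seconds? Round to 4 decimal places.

0.5503

From e^(−λ·0.62) = 0.33, λ = −ln(0.33)/0.62 = 1.78817.
Memoryless: P(X > 0.6229+0.334 | X > 0.6229) = P(X > 0.334) = e^(−1.78817·0.334) ≈ 0.5503.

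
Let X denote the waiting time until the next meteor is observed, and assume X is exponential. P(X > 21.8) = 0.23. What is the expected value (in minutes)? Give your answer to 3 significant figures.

14.8

e^(−λ·21.8) = 0.23 ⇒ λ = −ln(0.23)/21.8 = 0.0674163.
Mean = 1/λ = 14.8332 minutes.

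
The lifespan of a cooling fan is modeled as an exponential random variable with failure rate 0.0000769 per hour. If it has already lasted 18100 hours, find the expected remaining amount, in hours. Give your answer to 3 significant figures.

13000

By memorylessness, the remaining amount past any threshold is again Exp(λ) with mean 1/λ = 13003.9 hours.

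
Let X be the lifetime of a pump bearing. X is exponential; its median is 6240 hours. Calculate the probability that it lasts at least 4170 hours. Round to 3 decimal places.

0.629

For an exponential, median = ln(2)/λ, so λ = ln 2 / 6240 = 0.000111081 per hour.
P(X > 4170) = e^(−λ·4170) = e^(−0.46321) ≈ 0.629.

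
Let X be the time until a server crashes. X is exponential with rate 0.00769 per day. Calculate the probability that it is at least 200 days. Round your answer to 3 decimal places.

P(X > 200) = e^(−λ·200) = e^(−1.538) ≈ 0.215.

0.215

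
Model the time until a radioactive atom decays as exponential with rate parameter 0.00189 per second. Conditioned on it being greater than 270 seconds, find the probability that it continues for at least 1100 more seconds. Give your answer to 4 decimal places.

0.1251

P(X > s+t | X > s) = e^(−λ(s+t))/e^(−λs) = e^(−λt), independent of s = 270.
P(X > 1100) = e^(−2.079) ≈ 0.1251.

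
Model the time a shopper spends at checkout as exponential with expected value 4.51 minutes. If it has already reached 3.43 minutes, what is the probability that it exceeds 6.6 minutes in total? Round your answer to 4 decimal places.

0.4952

The rate is λ = 1/4.51 = 0.221729 per minute.
P(X > s+t | X > s) = e^(−λ(s+t))/e^(−λs) = e^(−λt), independent of s = 3.43.
P(X > 3.17) = e^(−0.70288) ≈ 0.4952.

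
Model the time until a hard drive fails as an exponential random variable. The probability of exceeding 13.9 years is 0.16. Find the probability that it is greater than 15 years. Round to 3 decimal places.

e^(−λ·13.9) = 0.16 ⇒ λ = −ln(0.16)/13.9 = 0.13184.
P(X > 15) = e^(−0.13184·15) = e^(−1.9776) ≈ 0.138.

0.138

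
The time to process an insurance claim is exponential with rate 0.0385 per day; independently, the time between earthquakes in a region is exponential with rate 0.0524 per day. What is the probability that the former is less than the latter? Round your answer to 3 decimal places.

λ_1 = 0.0385, λ_2 = 0.0524.
For independent exponentials, P(the former < the latter) = λ_1/(λ_1+λ_2) = 0.0385/0.0909 ≈ 0.424.

0.424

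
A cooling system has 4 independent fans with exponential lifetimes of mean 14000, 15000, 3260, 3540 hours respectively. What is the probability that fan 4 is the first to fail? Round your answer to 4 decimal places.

Rates: λ_i = 1/mean_i → 0.0000714286, 0.0000666667, 0.000306748, 0.000282486; Σλ = 0.00072733.
P(fan 4 first) = λ_4/Σλ = 0.000282486/0.00072733 ≈ 0.3884.

0.3884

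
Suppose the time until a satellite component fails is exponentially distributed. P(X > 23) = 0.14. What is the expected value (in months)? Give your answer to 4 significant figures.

e^(−λ·23) = 0.14 ⇒ λ = −ln(0.14)/23 = 0.0854832.
Mean = 1/λ = 11.6982 months.

11.70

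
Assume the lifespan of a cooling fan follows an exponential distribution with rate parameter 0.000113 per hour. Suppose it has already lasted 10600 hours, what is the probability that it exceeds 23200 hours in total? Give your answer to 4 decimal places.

0.2408

P(X > s+t | X > s) = e^(−λ(s+t))/e^(−λs) = e^(−λt), independent of s = 10600.
P(X > 12600) = e^(−1.4238) ≈ 0.2408.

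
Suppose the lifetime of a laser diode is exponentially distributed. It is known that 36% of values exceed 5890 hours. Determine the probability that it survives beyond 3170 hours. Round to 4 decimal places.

0.5770

e^(−λ·5890) = 0.36 ⇒ λ = −ln(0.36)/5890 = 0.000173455.
P(X > 3170) = e^(−0.000173455·3170) = e^(−0.54985) ≈ 0.5770.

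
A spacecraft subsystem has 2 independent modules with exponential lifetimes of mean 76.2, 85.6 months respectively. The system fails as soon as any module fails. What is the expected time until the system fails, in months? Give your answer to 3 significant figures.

The first failure time is exponential with rate Σλ_i = 1/76.2 + 1/85.6 = 0.0248056 per month.
E[min] = 1/Σλ = 1/0.0248056 = 40.3135 months.

40.3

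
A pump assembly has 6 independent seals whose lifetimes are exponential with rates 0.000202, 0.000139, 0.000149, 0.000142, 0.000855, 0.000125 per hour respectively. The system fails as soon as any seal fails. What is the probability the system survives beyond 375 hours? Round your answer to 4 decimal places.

The time to first failure is exponential with rate Σλ = 0.000202 + 0.000139 + 0.000149 + 0.000142 + 0.000855 + 0.000125 = 0.001612.
P(min > 375) = e^(−0.001612·375) = e^(−0.6045) ≈ 0.5463.

0.5463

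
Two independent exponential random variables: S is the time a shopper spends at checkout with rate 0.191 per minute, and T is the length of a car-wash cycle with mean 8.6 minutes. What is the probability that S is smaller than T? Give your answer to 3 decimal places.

0.622

λ_1 = 0.191, λ_2 = 1/8.6 = 0.116279.
For independent exponentials, P(S < T) = λ_1/(λ_1+λ_2) = 0.191/0.307279 ≈ 0.622.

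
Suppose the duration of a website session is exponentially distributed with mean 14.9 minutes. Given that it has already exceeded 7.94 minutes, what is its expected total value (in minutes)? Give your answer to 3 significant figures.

The rate is λ = 1/14.9 = 0.0671141 per minute.
By memorylessness, E[X | X > 7.94] = 7.94 + 1/λ = 7.94 + 14.9 = 22.84 minutes.

22.8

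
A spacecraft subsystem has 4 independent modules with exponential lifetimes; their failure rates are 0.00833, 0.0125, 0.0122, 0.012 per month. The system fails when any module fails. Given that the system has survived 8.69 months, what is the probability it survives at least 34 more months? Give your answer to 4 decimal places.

0.2163

Time to first failure ~ Exp(Σλ) with Σλ = 0.04503.
By memorylessness, P(T > 8.69+34 | T > 8.69) = P(T > 34) = e^(−0.04503·34) ≈ 0.2163.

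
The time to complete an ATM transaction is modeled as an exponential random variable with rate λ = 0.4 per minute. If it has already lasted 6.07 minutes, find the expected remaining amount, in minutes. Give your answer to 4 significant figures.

By memorylessness, the remaining amount past any threshold is again Exp(λ) with mean 1/λ = 2.5 minutes.

2.500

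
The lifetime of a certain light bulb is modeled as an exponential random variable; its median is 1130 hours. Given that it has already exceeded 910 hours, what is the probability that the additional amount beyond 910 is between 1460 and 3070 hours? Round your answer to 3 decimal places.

For an exponential, median = ln(2)/λ, so λ = ln 2 / 1130 = 0.000613405 per hour.
Memoryless: the residual past 910 is again Exp(λ).
P(1460 < residual < 3070) = e^(−λ·1460) − e^(−λ·3070) = 0.40837 − 0.15211 ≈ 0.256.

0.256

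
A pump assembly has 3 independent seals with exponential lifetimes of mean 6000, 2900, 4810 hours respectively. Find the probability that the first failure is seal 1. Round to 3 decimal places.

Rates: λ_i = 1/mean_i → 0.000166667, 0.000344828, 0.0002079; Σλ = 0.000719394.
P(seal 1 first) = λ_1/Σλ = 0.000166667/0.000719394 ≈ 0.232.

0.232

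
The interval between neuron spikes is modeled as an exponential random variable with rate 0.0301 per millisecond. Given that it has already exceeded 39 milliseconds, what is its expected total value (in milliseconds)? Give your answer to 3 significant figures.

By memorylessness, E[X | X > 39] = 39 + 1/λ = 39 + 33.2226 = 72.2226 milliseconds.

72.2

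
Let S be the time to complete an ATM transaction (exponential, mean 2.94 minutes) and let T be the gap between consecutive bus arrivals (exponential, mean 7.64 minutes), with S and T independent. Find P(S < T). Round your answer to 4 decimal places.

0.7221

λ_1 = 1/2.94 = 0.340136, λ_2 = 1/7.64 = 0.13089.
For independent exponentials, P(S < T) = λ_1/(λ_1+λ_2) = 0.340136/0.471026 ≈ 0.7221.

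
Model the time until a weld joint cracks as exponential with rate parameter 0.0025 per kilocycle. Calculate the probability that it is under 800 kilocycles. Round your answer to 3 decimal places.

P(X ≤ 800) = 1 − e^(−λ·800) = 1 − e^(−2) ≈ 0.865.

0.865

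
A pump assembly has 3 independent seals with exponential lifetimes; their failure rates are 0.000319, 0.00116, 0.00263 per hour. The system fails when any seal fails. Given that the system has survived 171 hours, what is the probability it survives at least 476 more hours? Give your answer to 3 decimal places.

Time to first failure ~ Exp(Σλ) with Σλ = 0.004109.
By memorylessness, P(T > 171+476 | T > 171) = P(T > 476) = e^(−0.004109·476) ≈ 0.141.

0.141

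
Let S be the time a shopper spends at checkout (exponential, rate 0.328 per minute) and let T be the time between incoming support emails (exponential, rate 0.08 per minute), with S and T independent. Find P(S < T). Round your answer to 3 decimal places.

λ_1 = 0.328, λ_2 = 0.08.
For independent exponentials, P(S < T) = λ_1/(λ_1+λ_2) = 0.328/0.408 ≈ 0.804.

0.804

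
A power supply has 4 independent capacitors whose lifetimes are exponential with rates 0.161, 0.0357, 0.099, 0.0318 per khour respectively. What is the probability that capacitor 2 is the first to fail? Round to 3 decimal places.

The time to first failure is exponential with rate Σλ = 0.161 + 0.0357 + 0.099 + 0.0318 = 0.3275.
P(capacitor 2 first) = λ_2/Σλ = 0.0357/0.3275 ≈ 0.109.

0.109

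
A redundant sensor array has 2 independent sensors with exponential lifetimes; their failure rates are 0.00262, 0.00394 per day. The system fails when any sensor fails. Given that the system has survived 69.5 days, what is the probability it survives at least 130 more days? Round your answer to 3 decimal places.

0.426

Time to first failure ~ Exp(Σλ) with Σλ = 0.00656.
By memorylessness, P(T > 69.5+130 | T > 69.5) = P(T > 130) = e^(−0.00656·130) ≈ 0.426.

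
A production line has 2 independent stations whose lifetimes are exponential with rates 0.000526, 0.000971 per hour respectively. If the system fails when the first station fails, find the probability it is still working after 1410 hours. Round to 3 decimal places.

0.121

The time to first failure is exponential with rate Σλ = 0.000526 + 0.000971 = 0.001497.
P(min > 1410) = e^(−0.001497·1410) = e^(−2.1108) ≈ 0.121.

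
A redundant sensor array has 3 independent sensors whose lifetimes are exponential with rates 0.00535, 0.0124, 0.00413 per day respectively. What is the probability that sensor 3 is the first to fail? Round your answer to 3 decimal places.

0.189

The time to first failure is exponential with rate Σλ = 0.00535 + 0.0124 + 0.00413 = 0.02188.
P(sensor 3 first) = λ_3/Σλ = 0.00413/0.02188 ≈ 0.189.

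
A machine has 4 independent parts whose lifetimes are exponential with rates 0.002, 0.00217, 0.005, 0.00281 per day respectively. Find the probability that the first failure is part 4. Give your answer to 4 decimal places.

0.2346

The time to first failure is exponential with rate Σλ = 0.002 + 0.00217 + 0.005 + 0.00281 = 0.01198.
P(part 4 first) = λ_4/Σλ = 0.00281/0.01198 ≈ 0.2346.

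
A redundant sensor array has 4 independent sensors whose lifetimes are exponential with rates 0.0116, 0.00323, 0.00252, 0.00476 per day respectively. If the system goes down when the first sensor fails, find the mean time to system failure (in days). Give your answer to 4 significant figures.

The time to first failure is exponential with rate Σλ = 0.0116 + 0.00323 + 0.00252 + 0.00476 = 0.02211.
E[min] = 1/Σλ = 1/0.02211 = 45.2284 days.

45.23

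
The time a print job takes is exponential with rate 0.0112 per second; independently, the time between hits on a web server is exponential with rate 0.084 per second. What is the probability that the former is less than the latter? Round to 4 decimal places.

λ_1 = 0.0112, λ_2 = 0.084.
For independent exponentials, P(the former < the latter) = λ_1/(λ_1+λ_2) = 0.0112/0.0952 ≈ 0.1176.

0.1176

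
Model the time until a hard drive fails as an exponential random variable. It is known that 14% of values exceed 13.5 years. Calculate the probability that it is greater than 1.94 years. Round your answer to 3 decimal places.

e^(−λ·13.5) = 0.14 ⇒ λ = −ln(0.14)/13.5 = 0.145638.
P(X > 1.94) = e^(−0.145638·1.94) = e^(−0.28254) ≈ 0.754.

0.754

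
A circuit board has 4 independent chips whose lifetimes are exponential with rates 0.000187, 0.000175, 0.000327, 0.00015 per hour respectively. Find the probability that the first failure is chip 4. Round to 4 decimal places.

0.1788

The time to first failure is exponential with rate Σλ = 0.000187 + 0.000175 + 0.000327 + 0.00015 = 0.000839.
P(chip 4 first) = λ_4/Σλ = 0.00015/0.000839 ≈ 0.1788.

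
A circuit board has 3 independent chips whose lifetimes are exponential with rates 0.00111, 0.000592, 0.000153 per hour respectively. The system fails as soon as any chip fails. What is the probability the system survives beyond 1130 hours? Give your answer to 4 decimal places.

The time to first failure is exponential with rate Σλ = 0.00111 + 0.000592 + 0.000153 = 0.001855.
P(min > 1130) = e^(−0.001855·1130) = e^(−2.0962) ≈ 0.1229.

0.1229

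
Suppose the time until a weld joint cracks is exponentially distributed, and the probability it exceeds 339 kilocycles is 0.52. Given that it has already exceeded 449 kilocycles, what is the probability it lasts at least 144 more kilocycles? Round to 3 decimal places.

From e^(−λ·339) = 0.52, λ = −ln(0.52)/339 = 0.00192899.
Memoryless: P(X > 449+144 | X > 449) = P(X > 144) = e^(−0.00192899·144) ≈ 0.757.

0.757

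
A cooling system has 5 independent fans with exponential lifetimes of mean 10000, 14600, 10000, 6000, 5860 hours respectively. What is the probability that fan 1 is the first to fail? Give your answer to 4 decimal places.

Rates: λ_i = 1/mean_i → 0.0001, 0.0000684932, 0.0001, 0.000166667, 0.000170648; Σλ = 0.000605808.
P(fan 1 first) = λ_1/Σλ = 0.0001/0.000605808 ≈ 0.1651.

0.1651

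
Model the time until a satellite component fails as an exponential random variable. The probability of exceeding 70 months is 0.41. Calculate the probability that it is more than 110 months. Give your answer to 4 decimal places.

0.2463

e^(−λ·70) = 0.41 ⇒ λ = −ln(0.41)/70 = 0.0127371.
P(X > 110) = e^(−0.0127371·110) = e^(−1.4011) ≈ 0.2463.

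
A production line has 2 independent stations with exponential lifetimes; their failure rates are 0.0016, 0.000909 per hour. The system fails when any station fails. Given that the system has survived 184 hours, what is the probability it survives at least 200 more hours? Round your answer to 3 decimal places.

Time to first failure ~ Exp(Σλ) with Σλ = 0.002509.
By memorylessness, P(T > 184+200 | T > 184) = P(T > 200) = e^(−0.002509·200) ≈ 0.605.

0.605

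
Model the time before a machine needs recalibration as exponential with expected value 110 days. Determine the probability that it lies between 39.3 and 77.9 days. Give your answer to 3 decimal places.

0.207

The rate is λ = 1/110 = 0.00909091 per day.
P(39.3 < X < 77.9) = e^(−λ·39.3) − e^(−λ·77.9) = 0.69958 − 0.49254 ≈ 0.207.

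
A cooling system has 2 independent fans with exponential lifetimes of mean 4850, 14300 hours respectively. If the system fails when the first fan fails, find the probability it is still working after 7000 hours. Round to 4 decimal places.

0.1447

The first failure time is exponential with rate Σλ_i = 1/4850 + 1/14300 = 0.000276116 per hour.
P(min > 7000) = e^(−0.000276116·7000) = e^(−1.9328) ≈ 0.1447.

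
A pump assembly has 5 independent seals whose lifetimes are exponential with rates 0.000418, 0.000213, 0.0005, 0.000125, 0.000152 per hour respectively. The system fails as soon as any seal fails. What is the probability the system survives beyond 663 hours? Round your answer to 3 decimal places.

0.393

The time to first failure is exponential with rate Σλ = 0.000418 + 0.000213 + 0.0005 + 0.000125 + 0.000152 = 0.001408.
P(min > 663) = e^(−0.001408·663) = e^(−0.9335) ≈ 0.393.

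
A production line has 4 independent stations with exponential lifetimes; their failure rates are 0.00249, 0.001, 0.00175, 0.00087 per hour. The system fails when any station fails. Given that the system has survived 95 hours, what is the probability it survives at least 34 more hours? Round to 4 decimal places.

0.8124

Time to first failure ~ Exp(Σλ) with Σλ = 0.00611.
By memorylessness, P(T > 95+34 | T > 95) = P(T > 34) = e^(−0.00611·34) ≈ 0.8124.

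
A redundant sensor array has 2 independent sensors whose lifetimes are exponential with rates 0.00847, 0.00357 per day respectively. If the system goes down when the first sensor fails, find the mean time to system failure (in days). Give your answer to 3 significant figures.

83.1

The time to first failure is exponential with rate Σλ = 0.00847 + 0.00357 = 0.01204.
E[min] = 1/Σλ = 1/0.01204 = 83.0565 days.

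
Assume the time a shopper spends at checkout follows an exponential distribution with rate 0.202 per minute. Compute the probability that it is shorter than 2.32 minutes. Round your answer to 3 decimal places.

0.374

P(X ≤ 2.32) = 1 − e^(−λ·2.32) = 1 − e^(−0.46864) ≈ 0.374.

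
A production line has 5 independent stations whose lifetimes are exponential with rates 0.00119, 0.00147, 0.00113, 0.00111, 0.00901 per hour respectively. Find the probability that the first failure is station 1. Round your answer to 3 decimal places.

The time to first failure is exponential with rate Σλ = 0.00119 + 0.00147 + 0.00113 + 0.00111 + 0.00901 = 0.01391.
P(station 1 first) = λ_1/Σλ = 0.00119/0.01391 ≈ 0.086.

0.086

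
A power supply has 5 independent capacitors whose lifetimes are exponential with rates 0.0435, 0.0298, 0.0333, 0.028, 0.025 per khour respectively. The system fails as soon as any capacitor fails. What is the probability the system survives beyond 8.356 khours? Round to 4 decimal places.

0.2635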